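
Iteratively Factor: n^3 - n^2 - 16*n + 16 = (n - 4)*(n^2 + 3*n - 4) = (n - 4)*(n + 4)*(n - 1)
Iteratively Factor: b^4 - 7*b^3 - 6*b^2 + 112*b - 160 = (b - 2)*(b^3 - 5*b^2 - 16*b + 80) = (b - 4)*(b - 2)*(b^2 - b - 20) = (b - 4)*(b - 2)*(b + 4)*(b - 5)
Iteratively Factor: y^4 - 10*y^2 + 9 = (y - 3)*(y^3 + 3*y^2 - y - 3) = (y - 3)*(y + 3)*(y^2 - 1) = (y - 3)*(y - 1)*(y + 3)*(y + 1)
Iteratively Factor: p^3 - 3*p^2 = (p)*(p^2 - 3*p) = p^2*(p - 3)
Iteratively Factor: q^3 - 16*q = (q - 4)*(q^2 + 4*q) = q*(q - 4)*(q + 4)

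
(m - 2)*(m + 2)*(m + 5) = m^3 + 5*m^2 - 4*m - 20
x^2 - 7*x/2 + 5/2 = (x - 5/2)*(x - 1)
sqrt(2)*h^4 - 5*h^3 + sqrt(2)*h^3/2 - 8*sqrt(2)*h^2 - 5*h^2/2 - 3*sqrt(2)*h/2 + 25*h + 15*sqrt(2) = (h - 2)*(h + 5/2)*(h - 3*sqrt(2))*(sqrt(2)*h + 1)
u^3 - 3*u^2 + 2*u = u*(u - 2)*(u - 1)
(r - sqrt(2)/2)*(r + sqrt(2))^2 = r^3 + 3*sqrt(2)*r^2/2 - sqrt(2)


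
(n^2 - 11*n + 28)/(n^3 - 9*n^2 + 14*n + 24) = (n - 7)/(n^2 - 5*n - 6)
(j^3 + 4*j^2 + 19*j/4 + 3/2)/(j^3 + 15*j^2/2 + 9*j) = (j^2 + 5*j/2 + 1)/(j*(j + 6))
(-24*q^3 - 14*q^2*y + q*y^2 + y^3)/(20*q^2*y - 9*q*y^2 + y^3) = (6*q^2 + 5*q*y + y^2)/(y*(-5*q + y))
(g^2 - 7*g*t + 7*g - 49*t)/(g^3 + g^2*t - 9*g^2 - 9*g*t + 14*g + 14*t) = (g^2 - 7*g*t + 7*g - 49*t)/(g^3 + g^2*t - 9*g^2 - 9*g*t + 14*g + 14*t)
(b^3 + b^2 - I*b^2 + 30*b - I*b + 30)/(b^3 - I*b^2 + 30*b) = (b + 1)/b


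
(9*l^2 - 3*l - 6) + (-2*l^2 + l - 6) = 7*l^2 - 2*l - 12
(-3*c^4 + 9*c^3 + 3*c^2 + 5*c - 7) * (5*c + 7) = -15*c^5 + 24*c^4 + 78*c^3 + 46*c^2 - 49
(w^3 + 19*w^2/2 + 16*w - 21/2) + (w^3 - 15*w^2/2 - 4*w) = 2*w^3 + 2*w^2 + 12*w - 21/2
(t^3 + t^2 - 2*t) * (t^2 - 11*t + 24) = t^5 - 10*t^4 + 11*t^3 + 46*t^2 - 48*t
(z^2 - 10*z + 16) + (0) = z^2 - 10*z + 16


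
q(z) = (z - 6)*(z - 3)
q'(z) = 2*z - 9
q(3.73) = -1.66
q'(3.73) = -1.54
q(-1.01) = 28.11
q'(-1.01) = -11.02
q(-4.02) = 70.34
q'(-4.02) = -17.04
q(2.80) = 0.64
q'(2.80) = -3.40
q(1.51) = 6.69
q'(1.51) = -5.98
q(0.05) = 17.55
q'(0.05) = -8.90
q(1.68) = 5.70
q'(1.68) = -5.64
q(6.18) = 0.57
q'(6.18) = 3.36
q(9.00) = 18.00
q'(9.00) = 9.00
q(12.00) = 54.00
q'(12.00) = 15.00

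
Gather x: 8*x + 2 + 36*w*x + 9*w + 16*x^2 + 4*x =9*w + 16*x^2 + x*(36*w + 12) + 2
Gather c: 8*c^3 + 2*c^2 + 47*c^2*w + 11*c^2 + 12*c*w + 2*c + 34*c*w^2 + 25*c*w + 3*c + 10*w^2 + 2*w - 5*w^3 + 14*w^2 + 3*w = 8*c^3 + c^2*(47*w + 13) + c*(34*w^2 + 37*w + 5) - 5*w^3 + 24*w^2 + 5*w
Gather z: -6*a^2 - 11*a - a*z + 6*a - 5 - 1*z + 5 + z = -6*a^2 - a*z - 5*a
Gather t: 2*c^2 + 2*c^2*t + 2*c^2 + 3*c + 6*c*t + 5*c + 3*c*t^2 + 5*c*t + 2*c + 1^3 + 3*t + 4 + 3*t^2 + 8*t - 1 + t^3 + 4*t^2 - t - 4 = 4*c^2 + 10*c + t^3 + t^2*(3*c + 7) + t*(2*c^2 + 11*c + 10)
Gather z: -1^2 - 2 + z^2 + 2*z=z^2 + 2*z - 3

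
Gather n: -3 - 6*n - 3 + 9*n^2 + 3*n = 9*n^2 - 3*n - 6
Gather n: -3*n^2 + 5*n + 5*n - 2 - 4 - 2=-3*n^2 + 10*n - 8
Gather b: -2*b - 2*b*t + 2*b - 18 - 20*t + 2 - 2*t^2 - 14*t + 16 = -2*b*t - 2*t^2 - 34*t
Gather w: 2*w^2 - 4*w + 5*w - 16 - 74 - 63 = 2*w^2 + w - 153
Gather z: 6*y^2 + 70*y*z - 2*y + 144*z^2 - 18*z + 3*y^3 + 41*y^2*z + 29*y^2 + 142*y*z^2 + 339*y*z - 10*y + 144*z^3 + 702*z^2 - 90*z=3*y^3 + 35*y^2 - 12*y + 144*z^3 + z^2*(142*y + 846) + z*(41*y^2 + 409*y - 108)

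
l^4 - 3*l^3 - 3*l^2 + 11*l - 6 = (l - 3)*(l - 1)^2*(l + 2)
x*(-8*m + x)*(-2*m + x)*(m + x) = 16*m^3*x + 6*m^2*x^2 - 9*m*x^3 + x^4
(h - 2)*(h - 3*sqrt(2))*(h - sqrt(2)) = h^3 - 4*sqrt(2)*h^2 - 2*h^2 + 6*h + 8*sqrt(2)*h - 12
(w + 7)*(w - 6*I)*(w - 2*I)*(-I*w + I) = -I*w^4 - 8*w^3 - 6*I*w^3 - 48*w^2 + 19*I*w^2 + 56*w + 72*I*w - 84*I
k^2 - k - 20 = (k - 5)*(k + 4)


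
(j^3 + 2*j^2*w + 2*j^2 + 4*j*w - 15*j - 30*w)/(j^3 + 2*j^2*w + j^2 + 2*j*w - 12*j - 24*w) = (j + 5)/(j + 4)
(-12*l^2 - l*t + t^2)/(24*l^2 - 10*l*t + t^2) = (3*l + t)/(-6*l + t)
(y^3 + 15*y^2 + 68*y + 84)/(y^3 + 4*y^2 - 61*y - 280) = (y^2 + 8*y + 12)/(y^2 - 3*y - 40)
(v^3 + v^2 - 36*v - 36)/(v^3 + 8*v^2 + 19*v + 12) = (v^2 - 36)/(v^2 + 7*v + 12)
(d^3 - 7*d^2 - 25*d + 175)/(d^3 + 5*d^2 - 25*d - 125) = (d - 7)/(d + 5)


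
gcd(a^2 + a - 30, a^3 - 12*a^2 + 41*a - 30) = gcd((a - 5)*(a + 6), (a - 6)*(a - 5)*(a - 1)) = a - 5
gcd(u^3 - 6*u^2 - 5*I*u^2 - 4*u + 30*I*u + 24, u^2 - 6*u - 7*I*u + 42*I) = u - 6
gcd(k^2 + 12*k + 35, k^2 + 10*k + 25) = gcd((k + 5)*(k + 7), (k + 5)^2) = k + 5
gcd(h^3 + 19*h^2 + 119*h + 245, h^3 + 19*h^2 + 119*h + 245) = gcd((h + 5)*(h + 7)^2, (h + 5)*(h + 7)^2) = h^3 + 19*h^2 + 119*h + 245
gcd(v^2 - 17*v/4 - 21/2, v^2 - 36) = v - 6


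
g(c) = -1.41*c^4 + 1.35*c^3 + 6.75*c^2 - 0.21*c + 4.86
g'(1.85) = 2.92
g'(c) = -5.64*c^3 + 4.05*c^2 + 13.5*c - 0.21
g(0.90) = 10.20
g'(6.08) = -1036.04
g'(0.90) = 11.11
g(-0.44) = 6.09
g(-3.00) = -84.42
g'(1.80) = 4.32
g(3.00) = -12.78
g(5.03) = -556.20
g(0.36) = 5.70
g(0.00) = 4.86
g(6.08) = -1370.26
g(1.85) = 19.61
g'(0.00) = -0.21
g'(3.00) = -75.54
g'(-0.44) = -4.89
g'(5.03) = -547.60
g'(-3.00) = 148.02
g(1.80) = 19.42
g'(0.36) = 4.91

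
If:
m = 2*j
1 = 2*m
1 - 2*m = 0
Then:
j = 1/4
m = 1/2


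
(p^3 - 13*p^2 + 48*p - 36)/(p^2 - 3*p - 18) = (p^2 - 7*p + 6)/(p + 3)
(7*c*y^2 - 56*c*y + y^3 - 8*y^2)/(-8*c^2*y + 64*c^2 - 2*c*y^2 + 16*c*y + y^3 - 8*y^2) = y*(7*c + y)/(-8*c^2 - 2*c*y + y^2)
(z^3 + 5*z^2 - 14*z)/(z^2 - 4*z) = (z^2 + 5*z - 14)/(z - 4)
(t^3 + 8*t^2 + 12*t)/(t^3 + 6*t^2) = (t + 2)/t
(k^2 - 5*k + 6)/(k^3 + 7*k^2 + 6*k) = (k^2 - 5*k + 6)/(k*(k^2 + 7*k + 6))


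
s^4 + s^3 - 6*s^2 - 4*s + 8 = (s - 2)*(s - 1)*(s + 2)^2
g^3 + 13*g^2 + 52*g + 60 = (g + 2)*(g + 5)*(g + 6)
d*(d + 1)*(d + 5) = d^3 + 6*d^2 + 5*d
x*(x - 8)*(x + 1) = x^3 - 7*x^2 - 8*x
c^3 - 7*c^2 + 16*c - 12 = (c - 3)*(c - 2)^2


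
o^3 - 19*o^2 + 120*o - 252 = (o - 7)*(o - 6)^2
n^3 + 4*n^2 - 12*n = n*(n - 2)*(n + 6)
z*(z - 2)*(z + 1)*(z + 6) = z^4 + 5*z^3 - 8*z^2 - 12*z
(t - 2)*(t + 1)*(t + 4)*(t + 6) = t^4 + 9*t^3 + 12*t^2 - 44*t - 48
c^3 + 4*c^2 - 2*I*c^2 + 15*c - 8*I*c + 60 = (c + 4)*(c - 5*I)*(c + 3*I)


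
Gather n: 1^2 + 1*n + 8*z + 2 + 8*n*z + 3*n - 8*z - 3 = n*(8*z + 4)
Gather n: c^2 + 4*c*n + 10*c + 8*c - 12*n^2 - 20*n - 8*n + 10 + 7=c^2 + 18*c - 12*n^2 + n*(4*c - 28) + 17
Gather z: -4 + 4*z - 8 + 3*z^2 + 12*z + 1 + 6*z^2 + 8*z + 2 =9*z^2 + 24*z - 9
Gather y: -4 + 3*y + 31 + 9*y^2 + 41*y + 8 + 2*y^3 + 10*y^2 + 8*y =2*y^3 + 19*y^2 + 52*y + 35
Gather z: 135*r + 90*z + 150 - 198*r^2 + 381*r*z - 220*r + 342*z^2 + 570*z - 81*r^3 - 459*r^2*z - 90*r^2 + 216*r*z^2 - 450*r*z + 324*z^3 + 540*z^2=-81*r^3 - 288*r^2 - 85*r + 324*z^3 + z^2*(216*r + 882) + z*(-459*r^2 - 69*r + 660) + 150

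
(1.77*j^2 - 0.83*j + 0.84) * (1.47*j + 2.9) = 2.6019*j^3 + 3.9129*j^2 - 1.1722*j + 2.436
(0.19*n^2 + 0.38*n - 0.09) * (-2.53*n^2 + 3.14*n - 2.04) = -0.4807*n^4 - 0.3648*n^3 + 1.0333*n^2 - 1.0578*n + 0.1836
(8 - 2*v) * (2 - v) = 2*v^2 - 12*v + 16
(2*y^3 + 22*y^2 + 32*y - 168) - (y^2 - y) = 2*y^3 + 21*y^2 + 33*y - 168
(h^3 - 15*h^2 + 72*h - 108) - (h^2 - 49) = h^3 - 16*h^2 + 72*h - 59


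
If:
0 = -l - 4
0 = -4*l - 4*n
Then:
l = -4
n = 4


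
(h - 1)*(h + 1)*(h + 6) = h^3 + 6*h^2 - h - 6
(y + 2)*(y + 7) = y^2 + 9*y + 14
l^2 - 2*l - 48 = (l - 8)*(l + 6)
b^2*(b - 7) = b^3 - 7*b^2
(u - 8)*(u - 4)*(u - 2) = u^3 - 14*u^2 + 56*u - 64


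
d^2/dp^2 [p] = 0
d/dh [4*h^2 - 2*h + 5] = 8*h - 2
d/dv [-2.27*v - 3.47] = -2.27000000000000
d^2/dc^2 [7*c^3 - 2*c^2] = 42*c - 4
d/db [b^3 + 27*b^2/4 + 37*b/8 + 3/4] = 3*b^2 + 27*b/2 + 37/8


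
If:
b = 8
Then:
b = 8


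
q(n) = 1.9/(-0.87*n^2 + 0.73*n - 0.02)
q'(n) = 1.9*(1.74*n - 0.73)/(-0.87*n^2 + 0.73*n - 0.02)^2 = (3.306*n - 1.387)/(0.87*n^2 - 0.73*n + 0.02)^2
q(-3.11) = -0.18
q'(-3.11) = -0.10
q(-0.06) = -28.39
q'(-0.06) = -353.88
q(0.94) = -18.53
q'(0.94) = 163.67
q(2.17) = -0.75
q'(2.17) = 0.90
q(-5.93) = -0.05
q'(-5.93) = -0.02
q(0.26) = 17.12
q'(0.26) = -42.82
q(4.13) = -0.16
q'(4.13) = 0.09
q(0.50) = 14.90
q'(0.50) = 16.36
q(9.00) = -0.03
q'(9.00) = 0.01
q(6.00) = -0.07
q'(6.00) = 0.03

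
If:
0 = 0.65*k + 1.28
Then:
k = -1.97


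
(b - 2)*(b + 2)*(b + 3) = b^3 + 3*b^2 - 4*b - 12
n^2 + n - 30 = (n - 5)*(n + 6)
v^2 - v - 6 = (v - 3)*(v + 2)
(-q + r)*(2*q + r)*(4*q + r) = -8*q^3 + 2*q^2*r + 5*q*r^2 + r^3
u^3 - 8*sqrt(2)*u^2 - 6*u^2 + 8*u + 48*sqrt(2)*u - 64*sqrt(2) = (u - 4)*(u - 2)*(u - 8*sqrt(2))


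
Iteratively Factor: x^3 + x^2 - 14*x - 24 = (x + 3)*(x^2 - 2*x - 8) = (x - 4)*(x + 3)*(x + 2)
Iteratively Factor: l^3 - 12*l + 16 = (l + 4)*(l^2 - 4*l + 4) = (l - 2)*(l + 4)*(l - 2)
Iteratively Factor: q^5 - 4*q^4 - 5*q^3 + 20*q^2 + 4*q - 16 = (q - 2)*(q^4 - 2*q^3 - 9*q^2 + 2*q + 8) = (q - 2)*(q - 1)*(q^3 - q^2 - 10*q - 8) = (q - 2)*(q - 1)*(q + 2)*(q^2 - 3*q - 4) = (q - 2)*(q - 1)*(q + 1)*(q + 2)*(q - 4)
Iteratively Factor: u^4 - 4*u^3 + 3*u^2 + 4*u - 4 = (u - 2)*(u^3 - 2*u^2 - u + 2) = (u - 2)^2*(u^2 - 1) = (u - 2)^2*(u + 1)*(u - 1)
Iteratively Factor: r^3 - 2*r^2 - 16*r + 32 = (r + 4)*(r^2 - 6*r + 8) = (r - 4)*(r + 4)*(r - 2)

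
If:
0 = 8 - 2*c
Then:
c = 4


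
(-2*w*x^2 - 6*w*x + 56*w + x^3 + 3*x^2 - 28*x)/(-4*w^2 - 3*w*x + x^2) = (2*w*x^2 + 6*w*x - 56*w - x^3 - 3*x^2 + 28*x)/(4*w^2 + 3*w*x - x^2)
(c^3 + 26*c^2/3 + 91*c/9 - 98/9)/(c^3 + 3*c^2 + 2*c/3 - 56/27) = 3*(c + 7)/(3*c + 4)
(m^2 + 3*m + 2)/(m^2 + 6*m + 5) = (m + 2)/(m + 5)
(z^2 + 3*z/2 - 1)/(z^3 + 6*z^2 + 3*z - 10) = (z - 1/2)/(z^2 + 4*z - 5)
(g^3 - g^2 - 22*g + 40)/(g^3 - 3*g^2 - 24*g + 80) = (g - 2)/(g - 4)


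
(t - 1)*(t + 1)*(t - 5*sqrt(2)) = t^3 - 5*sqrt(2)*t^2 - t + 5*sqrt(2)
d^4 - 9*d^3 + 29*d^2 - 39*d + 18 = (d - 3)^2*(d - 2)*(d - 1)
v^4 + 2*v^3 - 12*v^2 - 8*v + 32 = (v - 2)^2*(v + 2)*(v + 4)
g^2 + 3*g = g*(g + 3)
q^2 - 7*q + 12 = (q - 4)*(q - 3)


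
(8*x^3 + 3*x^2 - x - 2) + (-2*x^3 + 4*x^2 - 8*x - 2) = 6*x^3 + 7*x^2 - 9*x - 4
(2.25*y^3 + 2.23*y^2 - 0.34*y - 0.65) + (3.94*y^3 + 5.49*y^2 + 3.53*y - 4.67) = 6.19*y^3 + 7.72*y^2 + 3.19*y - 5.32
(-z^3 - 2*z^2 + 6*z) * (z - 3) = -z^4 + z^3 + 12*z^2 - 18*z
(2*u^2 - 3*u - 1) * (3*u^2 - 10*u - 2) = 6*u^4 - 29*u^3 + 23*u^2 + 16*u + 2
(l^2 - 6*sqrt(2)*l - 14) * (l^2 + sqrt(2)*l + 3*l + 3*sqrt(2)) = l^4 - 5*sqrt(2)*l^3 + 3*l^3 - 26*l^2 - 15*sqrt(2)*l^2 - 78*l - 14*sqrt(2)*l - 42*sqrt(2)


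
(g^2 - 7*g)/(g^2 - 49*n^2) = g*(g - 7)/(g^2 - 49*n^2)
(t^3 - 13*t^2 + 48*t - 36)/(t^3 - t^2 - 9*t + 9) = (t^2 - 12*t + 36)/(t^2 - 9)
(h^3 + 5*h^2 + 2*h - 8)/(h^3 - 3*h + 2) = (h + 4)/(h - 1)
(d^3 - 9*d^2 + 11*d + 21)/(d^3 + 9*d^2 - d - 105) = (d^2 - 6*d - 7)/(d^2 + 12*d + 35)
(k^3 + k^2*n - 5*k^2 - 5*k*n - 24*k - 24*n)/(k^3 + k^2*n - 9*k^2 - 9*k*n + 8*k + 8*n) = (k + 3)/(k - 1)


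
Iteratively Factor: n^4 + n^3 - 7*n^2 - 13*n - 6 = (n + 2)*(n^3 - n^2 - 5*n - 3) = (n + 1)*(n + 2)*(n^2 - 2*n - 3) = (n + 1)^2*(n + 2)*(n - 3)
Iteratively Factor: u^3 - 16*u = (u - 4)*(u^2 + 4*u) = (u - 4)*(u + 4)*(u)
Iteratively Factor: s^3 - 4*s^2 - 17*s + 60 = (s - 3)*(s^2 - s - 20) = (s - 5)*(s - 3)*(s + 4)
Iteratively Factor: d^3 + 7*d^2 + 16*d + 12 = (d + 2)*(d^2 + 5*d + 6) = (d + 2)^2*(d + 3)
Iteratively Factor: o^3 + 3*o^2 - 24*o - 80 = (o - 5)*(o^2 + 8*o + 16) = (o - 5)*(o + 4)*(o + 4)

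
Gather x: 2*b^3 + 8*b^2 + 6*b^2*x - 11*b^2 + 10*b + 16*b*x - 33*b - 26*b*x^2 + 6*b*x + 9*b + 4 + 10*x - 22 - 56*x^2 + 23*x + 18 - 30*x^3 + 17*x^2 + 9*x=2*b^3 - 3*b^2 - 14*b - 30*x^3 + x^2*(-26*b - 39) + x*(6*b^2 + 22*b + 42)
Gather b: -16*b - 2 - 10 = -16*b - 12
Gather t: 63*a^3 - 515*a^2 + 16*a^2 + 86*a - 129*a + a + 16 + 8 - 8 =63*a^3 - 499*a^2 - 42*a + 16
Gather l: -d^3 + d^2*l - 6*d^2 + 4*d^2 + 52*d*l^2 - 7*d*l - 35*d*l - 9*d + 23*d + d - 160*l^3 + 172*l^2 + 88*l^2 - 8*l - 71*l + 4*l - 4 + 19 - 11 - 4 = -d^3 - 2*d^2 + 15*d - 160*l^3 + l^2*(52*d + 260) + l*(d^2 - 42*d - 75)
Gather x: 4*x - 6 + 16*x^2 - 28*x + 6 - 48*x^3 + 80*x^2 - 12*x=-48*x^3 + 96*x^2 - 36*x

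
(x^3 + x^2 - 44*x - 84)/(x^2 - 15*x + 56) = (x^2 + 8*x + 12)/(x - 8)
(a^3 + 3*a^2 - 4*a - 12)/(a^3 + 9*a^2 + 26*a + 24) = (a - 2)/(a + 4)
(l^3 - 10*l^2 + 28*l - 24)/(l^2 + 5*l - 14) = (l^2 - 8*l + 12)/(l + 7)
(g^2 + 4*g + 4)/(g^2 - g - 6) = (g + 2)/(g - 3)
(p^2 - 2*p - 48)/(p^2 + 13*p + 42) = (p - 8)/(p + 7)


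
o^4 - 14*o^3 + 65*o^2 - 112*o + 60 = (o - 6)*(o - 5)*(o - 2)*(o - 1)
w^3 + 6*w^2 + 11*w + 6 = (w + 1)*(w + 2)*(w + 3)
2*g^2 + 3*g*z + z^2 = (g + z)*(2*g + z)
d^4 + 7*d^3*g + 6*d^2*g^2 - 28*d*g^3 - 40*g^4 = (d - 2*g)*(d + 2*g)^2*(d + 5*g)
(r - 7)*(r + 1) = r^2 - 6*r - 7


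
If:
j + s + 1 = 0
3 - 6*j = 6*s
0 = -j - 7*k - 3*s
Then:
No Solution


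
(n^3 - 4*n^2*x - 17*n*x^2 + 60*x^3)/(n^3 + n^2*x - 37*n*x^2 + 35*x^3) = (-n^2 - n*x + 12*x^2)/(-n^2 - 6*n*x + 7*x^2)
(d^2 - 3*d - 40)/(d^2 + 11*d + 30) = (d - 8)/(d + 6)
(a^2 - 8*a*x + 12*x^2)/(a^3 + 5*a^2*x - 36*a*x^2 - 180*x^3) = (a - 2*x)/(a^2 + 11*a*x + 30*x^2)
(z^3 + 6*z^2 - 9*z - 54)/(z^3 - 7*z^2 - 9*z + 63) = (z + 6)/(z - 7)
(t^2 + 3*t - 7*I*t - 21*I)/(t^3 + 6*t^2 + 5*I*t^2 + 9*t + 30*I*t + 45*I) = (t - 7*I)/(t^2 + t*(3 + 5*I) + 15*I)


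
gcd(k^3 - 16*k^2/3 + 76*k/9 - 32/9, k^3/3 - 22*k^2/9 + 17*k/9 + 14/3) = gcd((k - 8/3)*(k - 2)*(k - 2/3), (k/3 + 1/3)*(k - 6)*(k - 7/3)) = 1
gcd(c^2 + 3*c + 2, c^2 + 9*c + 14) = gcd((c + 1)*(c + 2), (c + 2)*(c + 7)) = c + 2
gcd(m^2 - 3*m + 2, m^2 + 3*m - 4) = m - 1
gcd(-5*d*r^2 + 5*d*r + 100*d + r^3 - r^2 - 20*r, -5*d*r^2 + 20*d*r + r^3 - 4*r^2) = -5*d + r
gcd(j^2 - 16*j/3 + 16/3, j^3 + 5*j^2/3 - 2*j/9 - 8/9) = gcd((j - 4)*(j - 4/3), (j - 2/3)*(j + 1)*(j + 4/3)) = 1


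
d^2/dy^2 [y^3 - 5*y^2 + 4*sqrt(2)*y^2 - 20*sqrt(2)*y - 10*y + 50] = 6*y - 10 + 8*sqrt(2)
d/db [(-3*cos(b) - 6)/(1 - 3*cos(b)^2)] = 3*(-3*sin(b)^2 + 12*cos(b) + 4)*sin(b)/(3*cos(b)^2 - 1)^2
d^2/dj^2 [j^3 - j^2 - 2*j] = 6*j - 2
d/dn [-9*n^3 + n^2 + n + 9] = -27*n^2 + 2*n + 1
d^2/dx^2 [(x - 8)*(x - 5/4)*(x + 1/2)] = 6*x - 35/2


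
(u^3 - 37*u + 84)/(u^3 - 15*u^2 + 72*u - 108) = (u^2 + 3*u - 28)/(u^2 - 12*u + 36)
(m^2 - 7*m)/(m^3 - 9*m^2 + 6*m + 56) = m/(m^2 - 2*m - 8)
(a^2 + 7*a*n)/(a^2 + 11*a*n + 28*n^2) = a/(a + 4*n)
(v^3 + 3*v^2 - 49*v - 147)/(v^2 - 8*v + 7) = (v^2 + 10*v + 21)/(v - 1)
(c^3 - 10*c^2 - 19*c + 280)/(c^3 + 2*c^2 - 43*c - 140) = (c - 8)/(c + 4)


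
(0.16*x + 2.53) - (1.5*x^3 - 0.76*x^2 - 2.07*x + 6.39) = -1.5*x^3 + 0.76*x^2 + 2.23*x - 3.86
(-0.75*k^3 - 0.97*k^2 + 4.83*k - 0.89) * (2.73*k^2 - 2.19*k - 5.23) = -2.0475*k^5 - 1.0056*k^4 + 19.2327*k^3 - 7.9343*k^2 - 23.3118*k + 4.6547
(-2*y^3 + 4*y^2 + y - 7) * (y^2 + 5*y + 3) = -2*y^5 - 6*y^4 + 15*y^3 + 10*y^2 - 32*y - 21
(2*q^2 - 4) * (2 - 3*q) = -6*q^3 + 4*q^2 + 12*q - 8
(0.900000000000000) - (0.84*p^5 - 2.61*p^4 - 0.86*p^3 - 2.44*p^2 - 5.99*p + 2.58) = -0.84*p^5 + 2.61*p^4 + 0.86*p^3 + 2.44*p^2 + 5.99*p - 1.68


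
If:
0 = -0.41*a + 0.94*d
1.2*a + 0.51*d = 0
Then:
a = 0.00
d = 0.00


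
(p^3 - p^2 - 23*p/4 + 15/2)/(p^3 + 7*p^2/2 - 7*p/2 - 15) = (p - 3/2)/(p + 3)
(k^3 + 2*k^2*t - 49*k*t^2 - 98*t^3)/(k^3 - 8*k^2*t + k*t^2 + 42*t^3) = (-k - 7*t)/(-k + 3*t)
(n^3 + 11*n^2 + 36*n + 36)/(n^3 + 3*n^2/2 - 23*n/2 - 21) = 2*(n + 6)/(2*n - 7)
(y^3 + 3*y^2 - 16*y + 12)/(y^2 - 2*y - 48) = (y^2 - 3*y + 2)/(y - 8)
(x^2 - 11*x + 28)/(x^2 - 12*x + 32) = (x - 7)/(x - 8)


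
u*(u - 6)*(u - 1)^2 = u^4 - 8*u^3 + 13*u^2 - 6*u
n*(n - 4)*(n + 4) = n^3 - 16*n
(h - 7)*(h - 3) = h^2 - 10*h + 21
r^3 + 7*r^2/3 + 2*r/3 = r*(r + 1/3)*(r + 2)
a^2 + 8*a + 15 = (a + 3)*(a + 5)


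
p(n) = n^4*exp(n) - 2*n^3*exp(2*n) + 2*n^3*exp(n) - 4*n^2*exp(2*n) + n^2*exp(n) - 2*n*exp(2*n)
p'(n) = n^4*exp(n) - 4*n^3*exp(2*n) + 6*n^3*exp(n) - 14*n^2*exp(2*n) + 7*n^2*exp(n) - 12*n*exp(2*n) + 2*n*exp(n) - 2*exp(2*n)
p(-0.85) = 0.01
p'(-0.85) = 0.18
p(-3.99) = 2.66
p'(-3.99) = -0.42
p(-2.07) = 0.69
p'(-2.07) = -1.16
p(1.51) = -324.85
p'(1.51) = -1145.63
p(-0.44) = 0.15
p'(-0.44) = 0.38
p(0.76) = -17.70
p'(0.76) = -77.60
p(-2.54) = 1.28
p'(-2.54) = -1.29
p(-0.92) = 0.00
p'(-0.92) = 0.10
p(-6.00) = 2.23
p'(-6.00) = 0.60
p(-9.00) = 0.64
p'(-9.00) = 0.34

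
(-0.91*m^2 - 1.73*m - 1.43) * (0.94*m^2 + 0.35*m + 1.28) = -0.8554*m^4 - 1.9447*m^3 - 3.1145*m^2 - 2.7149*m - 1.8304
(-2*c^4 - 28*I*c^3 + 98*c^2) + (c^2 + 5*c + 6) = -2*c^4 - 28*I*c^3 + 99*c^2 + 5*c + 6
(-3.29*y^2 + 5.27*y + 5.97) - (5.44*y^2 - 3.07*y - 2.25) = -8.73*y^2 + 8.34*y + 8.22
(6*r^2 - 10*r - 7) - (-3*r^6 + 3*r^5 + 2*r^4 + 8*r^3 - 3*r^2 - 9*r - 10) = 3*r^6 - 3*r^5 - 2*r^4 - 8*r^3 + 9*r^2 - r + 3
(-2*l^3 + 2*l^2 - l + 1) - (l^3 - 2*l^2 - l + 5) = -3*l^3 + 4*l^2 - 4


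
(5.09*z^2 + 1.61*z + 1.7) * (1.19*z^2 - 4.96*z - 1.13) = 6.0571*z^4 - 23.3305*z^3 - 11.7143*z^2 - 10.2513*z - 1.921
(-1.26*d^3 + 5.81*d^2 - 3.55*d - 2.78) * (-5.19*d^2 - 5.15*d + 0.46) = 6.5394*d^5 - 23.6649*d^4 - 12.0766*d^3 + 35.3833*d^2 + 12.684*d - 1.2788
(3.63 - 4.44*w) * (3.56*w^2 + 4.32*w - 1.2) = -15.8064*w^3 - 6.258*w^2 + 21.0096*w - 4.356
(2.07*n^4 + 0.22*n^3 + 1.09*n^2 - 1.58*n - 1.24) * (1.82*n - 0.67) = 3.7674*n^5 - 0.9865*n^4 + 1.8364*n^3 - 3.6059*n^2 - 1.1982*n + 0.8308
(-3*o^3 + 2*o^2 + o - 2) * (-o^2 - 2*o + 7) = 3*o^5 + 4*o^4 - 26*o^3 + 14*o^2 + 11*o - 14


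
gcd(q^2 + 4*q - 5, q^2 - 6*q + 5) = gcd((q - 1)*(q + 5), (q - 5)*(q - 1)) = q - 1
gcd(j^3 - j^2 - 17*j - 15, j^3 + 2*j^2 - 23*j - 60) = j^2 - 2*j - 15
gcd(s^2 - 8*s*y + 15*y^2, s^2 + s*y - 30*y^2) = -s + 5*y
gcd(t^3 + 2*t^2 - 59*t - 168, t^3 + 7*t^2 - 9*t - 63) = t^2 + 10*t + 21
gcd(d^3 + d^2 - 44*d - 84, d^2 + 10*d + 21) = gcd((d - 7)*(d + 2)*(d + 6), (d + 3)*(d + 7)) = 1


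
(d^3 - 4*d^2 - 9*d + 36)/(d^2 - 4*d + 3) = (d^2 - d - 12)/(d - 1)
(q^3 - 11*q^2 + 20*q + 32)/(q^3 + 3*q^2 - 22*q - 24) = (q - 8)/(q + 6)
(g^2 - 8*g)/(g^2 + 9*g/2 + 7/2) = 2*g*(g - 8)/(2*g^2 + 9*g + 7)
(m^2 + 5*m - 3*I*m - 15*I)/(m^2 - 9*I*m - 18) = (m + 5)/(m - 6*I)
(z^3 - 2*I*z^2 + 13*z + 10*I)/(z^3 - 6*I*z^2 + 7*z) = (z^2 - 3*I*z + 10)/(z*(z - 7*I))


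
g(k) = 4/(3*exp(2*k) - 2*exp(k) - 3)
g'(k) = 4*(-6*exp(2*k) + 2*exp(k))/(3*exp(2*k) - 2*exp(k) - 3)^2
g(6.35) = 0.00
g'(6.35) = -0.00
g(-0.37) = -1.36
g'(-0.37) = -0.68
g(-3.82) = -1.31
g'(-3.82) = 0.02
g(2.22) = 0.02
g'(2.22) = -0.04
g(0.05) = -2.24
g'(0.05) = -5.67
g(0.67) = 0.88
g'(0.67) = -3.67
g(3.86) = 0.00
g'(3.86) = -0.00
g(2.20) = 0.02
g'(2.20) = -0.04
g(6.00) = 0.00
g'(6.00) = 0.00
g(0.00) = -2.00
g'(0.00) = -4.00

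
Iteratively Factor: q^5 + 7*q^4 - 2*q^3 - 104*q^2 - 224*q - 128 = (q - 4)*(q^4 + 11*q^3 + 42*q^2 + 64*q + 32) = (q - 4)*(q + 1)*(q^3 + 10*q^2 + 32*q + 32) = (q - 4)*(q + 1)*(q + 2)*(q^2 + 8*q + 16) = (q - 4)*(q + 1)*(q + 2)*(q + 4)*(q + 4)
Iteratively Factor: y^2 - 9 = (y - 3)*(y + 3)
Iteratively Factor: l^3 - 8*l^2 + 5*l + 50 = (l - 5)*(l^2 - 3*l - 10) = (l - 5)^2*(l + 2)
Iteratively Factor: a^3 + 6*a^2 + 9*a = (a)*(a^2 + 6*a + 9) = a*(a + 3)*(a + 3)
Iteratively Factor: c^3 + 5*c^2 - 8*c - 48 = (c + 4)*(c^2 + c - 12) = (c - 3)*(c + 4)*(c + 4)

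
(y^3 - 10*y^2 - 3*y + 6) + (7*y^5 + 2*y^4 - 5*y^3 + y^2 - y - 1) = 7*y^5 + 2*y^4 - 4*y^3 - 9*y^2 - 4*y + 5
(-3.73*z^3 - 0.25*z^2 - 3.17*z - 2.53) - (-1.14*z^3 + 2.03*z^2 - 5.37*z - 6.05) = -2.59*z^3 - 2.28*z^2 + 2.2*z + 3.52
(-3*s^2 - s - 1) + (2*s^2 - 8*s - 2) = -s^2 - 9*s - 3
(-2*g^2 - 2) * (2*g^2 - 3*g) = -4*g^4 + 6*g^3 - 4*g^2 + 6*g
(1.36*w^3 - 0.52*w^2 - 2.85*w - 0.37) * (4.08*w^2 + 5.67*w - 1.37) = 5.5488*w^5 + 5.5896*w^4 - 16.4396*w^3 - 16.9567*w^2 + 1.8066*w + 0.5069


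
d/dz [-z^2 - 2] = -2*z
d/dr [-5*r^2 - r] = -10*r - 1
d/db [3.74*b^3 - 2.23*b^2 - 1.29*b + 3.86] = 11.22*b^2 - 4.46*b - 1.29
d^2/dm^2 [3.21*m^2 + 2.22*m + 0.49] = 6.42000000000000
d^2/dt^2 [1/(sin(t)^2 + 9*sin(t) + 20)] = (-4*sin(t)^4 - 27*sin(t)^3 + 5*sin(t)^2 + 234*sin(t) + 122)/(sin(t)^2 + 9*sin(t) + 20)^3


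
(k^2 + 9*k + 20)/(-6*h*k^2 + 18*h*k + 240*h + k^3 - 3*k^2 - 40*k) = (-k - 4)/(6*h*k - 48*h - k^2 + 8*k)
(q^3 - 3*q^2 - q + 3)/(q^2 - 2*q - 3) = q - 1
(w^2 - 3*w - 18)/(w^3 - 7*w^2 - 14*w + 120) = (w + 3)/(w^2 - w - 20)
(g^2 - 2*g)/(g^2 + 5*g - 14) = g/(g + 7)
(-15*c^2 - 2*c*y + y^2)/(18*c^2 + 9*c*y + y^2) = (-5*c + y)/(6*c + y)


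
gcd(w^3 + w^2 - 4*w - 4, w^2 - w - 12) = 1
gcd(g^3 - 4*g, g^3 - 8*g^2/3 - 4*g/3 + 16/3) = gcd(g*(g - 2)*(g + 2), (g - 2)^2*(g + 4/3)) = g - 2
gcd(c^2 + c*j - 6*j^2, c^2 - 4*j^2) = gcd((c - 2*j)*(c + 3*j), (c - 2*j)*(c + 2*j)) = c - 2*j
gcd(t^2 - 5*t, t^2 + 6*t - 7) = 1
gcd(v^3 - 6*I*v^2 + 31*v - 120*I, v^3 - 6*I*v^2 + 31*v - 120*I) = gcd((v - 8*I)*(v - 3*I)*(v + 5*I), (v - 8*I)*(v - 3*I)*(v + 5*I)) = v^3 - 6*I*v^2 + 31*v - 120*I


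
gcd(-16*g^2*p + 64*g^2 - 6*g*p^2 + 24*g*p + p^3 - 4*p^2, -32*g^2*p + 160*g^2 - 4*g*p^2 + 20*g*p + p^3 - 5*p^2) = -8*g + p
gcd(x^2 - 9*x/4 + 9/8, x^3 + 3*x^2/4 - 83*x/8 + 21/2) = x - 3/2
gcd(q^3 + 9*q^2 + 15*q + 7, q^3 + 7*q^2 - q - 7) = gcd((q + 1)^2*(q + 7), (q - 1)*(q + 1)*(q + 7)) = q^2 + 8*q + 7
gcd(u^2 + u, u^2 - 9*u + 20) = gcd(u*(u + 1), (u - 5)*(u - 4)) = 1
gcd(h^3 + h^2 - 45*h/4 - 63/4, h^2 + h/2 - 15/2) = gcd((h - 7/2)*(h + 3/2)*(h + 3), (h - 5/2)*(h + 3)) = h + 3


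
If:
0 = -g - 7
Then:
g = -7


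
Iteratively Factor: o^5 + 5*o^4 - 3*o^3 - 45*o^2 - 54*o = (o - 3)*(o^4 + 8*o^3 + 21*o^2 + 18*o) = (o - 3)*(o + 3)*(o^3 + 5*o^2 + 6*o) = o*(o - 3)*(o + 3)*(o^2 + 5*o + 6) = o*(o - 3)*(o + 3)^2*(o + 2)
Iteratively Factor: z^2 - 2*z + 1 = (z - 1)*(z - 1)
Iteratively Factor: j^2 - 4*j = (j)*(j - 4)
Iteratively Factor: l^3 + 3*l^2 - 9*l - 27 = (l + 3)*(l^2 - 9) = (l + 3)^2*(l - 3)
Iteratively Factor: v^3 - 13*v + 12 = (v - 3)*(v^2 + 3*v - 4) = (v - 3)*(v - 1)*(v + 4)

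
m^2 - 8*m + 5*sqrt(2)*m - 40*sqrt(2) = (m - 8)*(m + 5*sqrt(2))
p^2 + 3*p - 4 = (p - 1)*(p + 4)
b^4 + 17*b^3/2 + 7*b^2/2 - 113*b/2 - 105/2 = (b - 5/2)*(b + 1)*(b + 3)*(b + 7)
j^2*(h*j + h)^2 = h^2*j^4 + 2*h^2*j^3 + h^2*j^2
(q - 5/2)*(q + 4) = q^2 + 3*q/2 - 10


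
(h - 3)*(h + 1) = h^2 - 2*h - 3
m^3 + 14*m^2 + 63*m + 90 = (m + 3)*(m + 5)*(m + 6)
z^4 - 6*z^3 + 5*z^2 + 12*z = z*(z - 4)*(z - 3)*(z + 1)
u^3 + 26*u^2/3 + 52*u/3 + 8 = (u + 2/3)*(u + 2)*(u + 6)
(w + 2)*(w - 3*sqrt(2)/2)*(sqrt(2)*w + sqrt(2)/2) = sqrt(2)*w^3 - 3*w^2 + 5*sqrt(2)*w^2/2 - 15*w/2 + sqrt(2)*w - 3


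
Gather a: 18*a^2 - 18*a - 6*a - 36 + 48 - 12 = 18*a^2 - 24*a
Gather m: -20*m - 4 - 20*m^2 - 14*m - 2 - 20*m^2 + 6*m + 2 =-40*m^2 - 28*m - 4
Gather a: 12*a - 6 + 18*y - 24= 12*a + 18*y - 30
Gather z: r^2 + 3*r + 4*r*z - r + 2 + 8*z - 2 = r^2 + 2*r + z*(4*r + 8)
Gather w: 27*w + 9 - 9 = 27*w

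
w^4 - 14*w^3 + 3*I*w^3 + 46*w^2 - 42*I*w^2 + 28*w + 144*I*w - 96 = (w - 8)*(w - 6)*(w + I)*(w + 2*I)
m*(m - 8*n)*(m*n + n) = m^3*n - 8*m^2*n^2 + m^2*n - 8*m*n^2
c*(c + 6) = c^2 + 6*c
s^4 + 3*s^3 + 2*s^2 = s^2*(s + 1)*(s + 2)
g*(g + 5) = g^2 + 5*g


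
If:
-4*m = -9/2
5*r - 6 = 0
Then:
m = 9/8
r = 6/5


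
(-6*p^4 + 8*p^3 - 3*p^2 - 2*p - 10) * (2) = -12*p^4 + 16*p^3 - 6*p^2 - 4*p - 20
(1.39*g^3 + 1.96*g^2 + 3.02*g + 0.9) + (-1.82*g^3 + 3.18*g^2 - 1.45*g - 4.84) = -0.43*g^3 + 5.14*g^2 + 1.57*g - 3.94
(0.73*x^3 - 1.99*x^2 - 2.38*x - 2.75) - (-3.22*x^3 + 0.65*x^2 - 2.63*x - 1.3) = 3.95*x^3 - 2.64*x^2 + 0.25*x - 1.45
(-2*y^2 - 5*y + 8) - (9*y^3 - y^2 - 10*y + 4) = -9*y^3 - y^2 + 5*y + 4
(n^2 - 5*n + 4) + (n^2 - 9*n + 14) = 2*n^2 - 14*n + 18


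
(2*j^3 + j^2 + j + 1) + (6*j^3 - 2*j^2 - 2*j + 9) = 8*j^3 - j^2 - j + 10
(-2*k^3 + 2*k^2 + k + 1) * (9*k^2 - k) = -18*k^5 + 20*k^4 + 7*k^3 + 8*k^2 - k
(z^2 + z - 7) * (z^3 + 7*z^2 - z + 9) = z^5 + 8*z^4 - z^3 - 41*z^2 + 16*z - 63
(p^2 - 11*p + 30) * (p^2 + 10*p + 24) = p^4 - p^3 - 56*p^2 + 36*p + 720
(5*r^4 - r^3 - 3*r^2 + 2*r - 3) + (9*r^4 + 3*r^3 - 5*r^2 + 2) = 14*r^4 + 2*r^3 - 8*r^2 + 2*r - 1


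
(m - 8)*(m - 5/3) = m^2 - 29*m/3 + 40/3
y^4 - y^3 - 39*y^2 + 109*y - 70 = (y - 5)*(y - 2)*(y - 1)*(y + 7)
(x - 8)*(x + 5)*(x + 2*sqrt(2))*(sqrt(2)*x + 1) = sqrt(2)*x^4 - 3*sqrt(2)*x^3 + 5*x^3 - 38*sqrt(2)*x^2 - 15*x^2 - 200*x - 6*sqrt(2)*x - 80*sqrt(2)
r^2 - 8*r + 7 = (r - 7)*(r - 1)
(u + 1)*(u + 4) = u^2 + 5*u + 4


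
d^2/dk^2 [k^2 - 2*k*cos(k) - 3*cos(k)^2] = 2*k*cos(k) - 12*sin(k)^2 + 4*sin(k) + 8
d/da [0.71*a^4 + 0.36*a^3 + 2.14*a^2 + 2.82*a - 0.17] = 2.84*a^3 + 1.08*a^2 + 4.28*a + 2.82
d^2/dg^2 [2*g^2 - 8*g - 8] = 4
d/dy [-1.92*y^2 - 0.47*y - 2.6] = -3.84*y - 0.47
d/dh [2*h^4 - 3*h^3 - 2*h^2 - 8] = h*(8*h^2 - 9*h - 4)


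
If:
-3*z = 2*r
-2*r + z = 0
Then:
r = 0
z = 0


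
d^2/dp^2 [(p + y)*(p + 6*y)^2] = 6*p + 26*y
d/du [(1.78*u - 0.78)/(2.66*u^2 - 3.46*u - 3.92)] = (-4.7348*u^2 + 4.1496*u - 9.6764)/(7.0756*u^4 - 18.4072*u^3 - 8.8828*u^2 + 27.1264*u + 15.3664)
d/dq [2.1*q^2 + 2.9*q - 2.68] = 4.2*q + 2.9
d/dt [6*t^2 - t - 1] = 12*t - 1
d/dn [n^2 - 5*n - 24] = 2*n - 5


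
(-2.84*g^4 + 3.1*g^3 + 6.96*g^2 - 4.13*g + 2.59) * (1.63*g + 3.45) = -4.6292*g^5 - 4.745*g^4 + 22.0398*g^3 + 17.2801*g^2 - 10.0268*g + 8.9355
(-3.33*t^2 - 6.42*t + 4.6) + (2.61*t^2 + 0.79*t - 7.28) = -0.72*t^2 - 5.63*t - 2.68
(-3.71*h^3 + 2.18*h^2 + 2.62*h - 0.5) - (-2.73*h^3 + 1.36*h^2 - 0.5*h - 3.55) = -0.98*h^3 + 0.82*h^2 + 3.12*h + 3.05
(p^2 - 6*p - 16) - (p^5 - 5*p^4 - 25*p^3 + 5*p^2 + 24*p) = -p^5 + 5*p^4 + 25*p^3 - 4*p^2 - 30*p - 16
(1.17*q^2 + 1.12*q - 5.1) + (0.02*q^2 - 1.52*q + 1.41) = 1.19*q^2 - 0.4*q - 3.69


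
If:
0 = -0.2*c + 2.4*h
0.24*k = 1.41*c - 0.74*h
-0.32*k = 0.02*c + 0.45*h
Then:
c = 0.00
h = 0.00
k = 0.00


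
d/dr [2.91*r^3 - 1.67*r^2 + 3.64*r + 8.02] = 8.73*r^2 - 3.34*r + 3.64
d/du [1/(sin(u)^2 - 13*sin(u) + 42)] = (13 - 2*sin(u))*cos(u)/(sin(u)^2 - 13*sin(u) + 42)^2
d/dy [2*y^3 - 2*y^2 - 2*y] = 6*y^2 - 4*y - 2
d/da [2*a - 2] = 2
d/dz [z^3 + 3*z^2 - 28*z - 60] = 3*z^2 + 6*z - 28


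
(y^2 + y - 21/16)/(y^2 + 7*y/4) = (y - 3/4)/y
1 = 1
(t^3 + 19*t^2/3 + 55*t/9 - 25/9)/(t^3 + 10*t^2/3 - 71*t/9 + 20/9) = (3*t + 5)/(3*t - 4)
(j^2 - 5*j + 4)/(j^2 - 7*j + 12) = (j - 1)/(j - 3)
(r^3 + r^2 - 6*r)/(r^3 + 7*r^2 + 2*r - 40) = r*(r + 3)/(r^2 + 9*r + 20)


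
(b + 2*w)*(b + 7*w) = b^2 + 9*b*w + 14*w^2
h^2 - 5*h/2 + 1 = (h - 2)*(h - 1/2)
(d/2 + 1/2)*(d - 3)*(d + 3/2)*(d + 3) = d^4/2 + 5*d^3/4 - 15*d^2/4 - 45*d/4 - 27/4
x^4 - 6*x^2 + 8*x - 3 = (x - 1)^3*(x + 3)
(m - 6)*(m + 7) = m^2 + m - 42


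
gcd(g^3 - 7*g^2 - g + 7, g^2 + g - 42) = 1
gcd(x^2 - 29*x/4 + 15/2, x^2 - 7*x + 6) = x - 6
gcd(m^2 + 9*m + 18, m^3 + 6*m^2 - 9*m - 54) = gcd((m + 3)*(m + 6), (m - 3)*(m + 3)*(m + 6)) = m^2 + 9*m + 18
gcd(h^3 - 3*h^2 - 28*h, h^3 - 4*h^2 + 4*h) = h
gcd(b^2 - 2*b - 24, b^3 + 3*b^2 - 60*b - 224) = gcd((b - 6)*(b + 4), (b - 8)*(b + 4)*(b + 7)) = b + 4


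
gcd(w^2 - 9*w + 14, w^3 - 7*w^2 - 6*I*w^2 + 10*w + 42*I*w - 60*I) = w - 2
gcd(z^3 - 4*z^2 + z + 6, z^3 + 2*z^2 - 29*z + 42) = z^2 - 5*z + 6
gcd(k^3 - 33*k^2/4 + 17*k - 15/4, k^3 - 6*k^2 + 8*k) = 1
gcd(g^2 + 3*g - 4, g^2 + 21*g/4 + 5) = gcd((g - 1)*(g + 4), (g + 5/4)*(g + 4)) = g + 4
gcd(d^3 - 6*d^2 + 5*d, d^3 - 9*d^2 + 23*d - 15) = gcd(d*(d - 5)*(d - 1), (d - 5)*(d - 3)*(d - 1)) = d^2 - 6*d + 5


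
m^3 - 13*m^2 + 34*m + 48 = (m - 8)*(m - 6)*(m + 1)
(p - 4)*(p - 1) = p^2 - 5*p + 4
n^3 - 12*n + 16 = (n - 2)^2*(n + 4)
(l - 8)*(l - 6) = l^2 - 14*l + 48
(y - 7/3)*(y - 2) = y^2 - 13*y/3 + 14/3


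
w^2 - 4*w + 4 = (w - 2)^2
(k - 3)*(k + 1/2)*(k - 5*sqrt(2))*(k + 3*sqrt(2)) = k^4 - 2*sqrt(2)*k^3 - 5*k^3/2 - 63*k^2/2 + 5*sqrt(2)*k^2 + 3*sqrt(2)*k + 75*k + 45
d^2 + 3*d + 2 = (d + 1)*(d + 2)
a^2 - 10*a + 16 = (a - 8)*(a - 2)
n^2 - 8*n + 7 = (n - 7)*(n - 1)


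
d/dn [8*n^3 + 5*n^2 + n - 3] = 24*n^2 + 10*n + 1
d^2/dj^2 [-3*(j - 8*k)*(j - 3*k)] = -6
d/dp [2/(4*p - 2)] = -2/(2*p - 1)^2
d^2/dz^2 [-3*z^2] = -6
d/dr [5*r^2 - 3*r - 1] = 10*r - 3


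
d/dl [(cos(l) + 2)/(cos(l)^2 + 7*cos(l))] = (sin(l) + 14*sin(l)/cos(l)^2 + 4*tan(l))/(cos(l) + 7)^2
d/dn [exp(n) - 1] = exp(n)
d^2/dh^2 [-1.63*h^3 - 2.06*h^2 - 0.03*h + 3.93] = -9.78*h - 4.12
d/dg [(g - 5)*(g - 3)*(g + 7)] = 3*g^2 - 2*g - 41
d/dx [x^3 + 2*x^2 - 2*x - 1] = 3*x^2 + 4*x - 2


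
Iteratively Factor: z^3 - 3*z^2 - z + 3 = (z - 1)*(z^2 - 2*z - 3) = (z - 1)*(z + 1)*(z - 3)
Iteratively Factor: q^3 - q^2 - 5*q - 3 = (q - 3)*(q^2 + 2*q + 1) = (q - 3)*(q + 1)*(q + 1)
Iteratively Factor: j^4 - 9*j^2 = (j)*(j^3 - 9*j) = j*(j + 3)*(j^2 - 3*j) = j*(j - 3)*(j + 3)*(j)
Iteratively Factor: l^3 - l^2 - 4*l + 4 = (l - 1)*(l^2 - 4) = (l - 1)*(l + 2)*(l - 2)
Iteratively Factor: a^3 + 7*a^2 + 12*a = (a + 4)*(a^2 + 3*a) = a*(a + 4)*(a + 3)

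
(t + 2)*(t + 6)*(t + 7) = t^3 + 15*t^2 + 68*t + 84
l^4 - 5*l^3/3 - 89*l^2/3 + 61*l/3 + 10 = (l - 6)*(l - 1)*(l + 1/3)*(l + 5)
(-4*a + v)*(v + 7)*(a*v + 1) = -4*a^2*v^2 - 28*a^2*v + a*v^3 + 7*a*v^2 - 4*a*v - 28*a + v^2 + 7*v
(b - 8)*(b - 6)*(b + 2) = b^3 - 12*b^2 + 20*b + 96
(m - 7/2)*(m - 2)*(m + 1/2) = m^3 - 5*m^2 + 17*m/4 + 7/2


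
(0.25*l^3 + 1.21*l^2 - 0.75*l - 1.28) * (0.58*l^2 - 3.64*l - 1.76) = 0.145*l^5 - 0.2082*l^4 - 5.2794*l^3 - 0.142*l^2 + 5.9792*l + 2.2528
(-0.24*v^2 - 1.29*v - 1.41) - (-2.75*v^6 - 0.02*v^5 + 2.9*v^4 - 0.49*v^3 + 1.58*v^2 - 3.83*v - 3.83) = 2.75*v^6 + 0.02*v^5 - 2.9*v^4 + 0.49*v^3 - 1.82*v^2 + 2.54*v + 2.42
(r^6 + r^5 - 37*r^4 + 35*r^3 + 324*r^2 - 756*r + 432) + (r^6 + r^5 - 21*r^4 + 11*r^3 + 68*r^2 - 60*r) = 2*r^6 + 2*r^5 - 58*r^4 + 46*r^3 + 392*r^2 - 816*r + 432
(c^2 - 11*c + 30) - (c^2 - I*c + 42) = -11*c + I*c - 12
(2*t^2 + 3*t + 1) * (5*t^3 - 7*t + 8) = 10*t^5 + 15*t^4 - 9*t^3 - 5*t^2 + 17*t + 8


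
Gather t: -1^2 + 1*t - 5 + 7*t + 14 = 8*t + 8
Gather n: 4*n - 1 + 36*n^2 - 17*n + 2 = 36*n^2 - 13*n + 1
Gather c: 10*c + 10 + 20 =10*c + 30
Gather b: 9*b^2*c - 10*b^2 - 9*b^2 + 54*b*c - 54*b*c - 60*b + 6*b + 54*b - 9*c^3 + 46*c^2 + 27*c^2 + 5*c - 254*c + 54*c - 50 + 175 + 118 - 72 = b^2*(9*c - 19) - 9*c^3 + 73*c^2 - 195*c + 171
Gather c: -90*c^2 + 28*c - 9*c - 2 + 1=-90*c^2 + 19*c - 1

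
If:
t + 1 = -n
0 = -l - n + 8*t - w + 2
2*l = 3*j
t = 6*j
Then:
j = 2*w/105 - 2/35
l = w/35 - 3/35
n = -4*w/35 - 23/35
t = 4*w/35 - 12/35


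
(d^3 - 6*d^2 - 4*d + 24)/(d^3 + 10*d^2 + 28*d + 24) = (d^2 - 8*d + 12)/(d^2 + 8*d + 12)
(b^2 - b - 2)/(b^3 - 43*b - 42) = (b - 2)/(b^2 - b - 42)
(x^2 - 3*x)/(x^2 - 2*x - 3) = x/(x + 1)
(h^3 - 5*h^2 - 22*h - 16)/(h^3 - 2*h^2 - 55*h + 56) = (h^2 + 3*h + 2)/(h^2 + 6*h - 7)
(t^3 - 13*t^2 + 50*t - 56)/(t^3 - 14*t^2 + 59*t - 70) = (t - 4)/(t - 5)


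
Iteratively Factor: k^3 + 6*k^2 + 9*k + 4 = (k + 4)*(k^2 + 2*k + 1) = (k + 1)*(k + 4)*(k + 1)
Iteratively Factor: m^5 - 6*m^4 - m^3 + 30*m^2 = (m)*(m^4 - 6*m^3 - m^2 + 30*m) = m^2*(m^3 - 6*m^2 - m + 30) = m^2*(m - 3)*(m^2 - 3*m - 10) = m^2*(m - 3)*(m + 2)*(m - 5)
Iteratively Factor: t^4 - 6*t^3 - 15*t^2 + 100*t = (t - 5)*(t^3 - t^2 - 20*t) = (t - 5)^2*(t^2 + 4*t) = (t - 5)^2*(t + 4)*(t)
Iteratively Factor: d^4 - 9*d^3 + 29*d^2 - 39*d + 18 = (d - 1)*(d^3 - 8*d^2 + 21*d - 18) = (d - 3)*(d - 1)*(d^2 - 5*d + 6) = (d - 3)*(d - 2)*(d - 1)*(d - 3)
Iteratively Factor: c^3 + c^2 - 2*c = (c - 1)*(c^2 + 2*c) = (c - 1)*(c + 2)*(c)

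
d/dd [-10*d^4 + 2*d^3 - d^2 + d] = -40*d^3 + 6*d^2 - 2*d + 1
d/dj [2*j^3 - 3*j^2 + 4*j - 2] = 6*j^2 - 6*j + 4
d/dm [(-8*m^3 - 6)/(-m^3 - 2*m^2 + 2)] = 2*m*(8*m^3 - 33*m - 12)/(m^6 + 4*m^5 + 4*m^4 - 4*m^3 - 8*m^2 + 4)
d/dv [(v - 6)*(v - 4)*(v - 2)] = 3*v^2 - 24*v + 44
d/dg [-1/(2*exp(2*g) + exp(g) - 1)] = (4*exp(g) + 1)*exp(g)/(2*exp(2*g) + exp(g) - 1)^2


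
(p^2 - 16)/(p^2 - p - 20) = (p - 4)/(p - 5)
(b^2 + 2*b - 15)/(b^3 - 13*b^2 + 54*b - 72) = (b + 5)/(b^2 - 10*b + 24)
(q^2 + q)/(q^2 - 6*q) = (q + 1)/(q - 6)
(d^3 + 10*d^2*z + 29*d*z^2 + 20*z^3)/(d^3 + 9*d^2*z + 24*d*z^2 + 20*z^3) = (d^2 + 5*d*z + 4*z^2)/(d^2 + 4*d*z + 4*z^2)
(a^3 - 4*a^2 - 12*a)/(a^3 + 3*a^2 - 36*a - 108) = a*(a + 2)/(a^2 + 9*a + 18)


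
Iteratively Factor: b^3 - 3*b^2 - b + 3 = (b - 3)*(b^2 - 1) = (b - 3)*(b - 1)*(b + 1)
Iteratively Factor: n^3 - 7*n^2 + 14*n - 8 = (n - 2)*(n^2 - 5*n + 4) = (n - 2)*(n - 1)*(n - 4)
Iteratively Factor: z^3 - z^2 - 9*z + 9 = (z - 1)*(z^2 - 9) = (z - 1)*(z + 3)*(z - 3)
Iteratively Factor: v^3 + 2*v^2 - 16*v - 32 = (v - 4)*(v^2 + 6*v + 8) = (v - 4)*(v + 2)*(v + 4)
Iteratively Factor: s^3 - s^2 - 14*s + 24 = (s - 3)*(s^2 + 2*s - 8) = (s - 3)*(s + 4)*(s - 2)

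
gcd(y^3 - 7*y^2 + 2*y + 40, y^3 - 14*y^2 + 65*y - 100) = y^2 - 9*y + 20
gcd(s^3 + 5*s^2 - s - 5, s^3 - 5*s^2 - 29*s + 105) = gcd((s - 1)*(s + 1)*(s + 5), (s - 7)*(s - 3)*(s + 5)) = s + 5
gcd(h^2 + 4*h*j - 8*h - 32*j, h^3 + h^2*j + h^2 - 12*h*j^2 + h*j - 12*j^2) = h + 4*j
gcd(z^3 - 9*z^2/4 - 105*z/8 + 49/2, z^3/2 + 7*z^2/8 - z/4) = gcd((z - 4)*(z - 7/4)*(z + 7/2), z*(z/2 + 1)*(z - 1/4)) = 1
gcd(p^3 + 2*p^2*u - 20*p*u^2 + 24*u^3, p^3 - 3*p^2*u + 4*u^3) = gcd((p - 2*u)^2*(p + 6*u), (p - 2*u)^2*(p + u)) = p^2 - 4*p*u + 4*u^2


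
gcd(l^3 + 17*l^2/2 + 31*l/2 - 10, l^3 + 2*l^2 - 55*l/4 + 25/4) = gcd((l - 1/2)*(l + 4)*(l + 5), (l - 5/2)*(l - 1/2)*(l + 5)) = l^2 + 9*l/2 - 5/2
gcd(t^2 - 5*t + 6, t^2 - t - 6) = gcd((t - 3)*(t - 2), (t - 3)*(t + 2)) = t - 3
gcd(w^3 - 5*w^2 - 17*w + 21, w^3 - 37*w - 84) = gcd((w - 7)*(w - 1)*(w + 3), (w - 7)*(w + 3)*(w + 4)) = w^2 - 4*w - 21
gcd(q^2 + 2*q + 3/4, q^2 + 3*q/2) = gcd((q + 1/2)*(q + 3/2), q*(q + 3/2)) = q + 3/2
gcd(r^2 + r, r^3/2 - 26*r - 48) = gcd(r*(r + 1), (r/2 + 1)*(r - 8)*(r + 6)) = 1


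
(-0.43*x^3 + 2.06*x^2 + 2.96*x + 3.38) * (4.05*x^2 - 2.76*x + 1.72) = -1.7415*x^5 + 9.5298*x^4 + 5.5628*x^3 + 9.0626*x^2 - 4.2376*x + 5.8136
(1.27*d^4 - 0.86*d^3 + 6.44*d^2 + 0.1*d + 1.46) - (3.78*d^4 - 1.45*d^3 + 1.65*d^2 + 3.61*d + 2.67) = -2.51*d^4 + 0.59*d^3 + 4.79*d^2 - 3.51*d - 1.21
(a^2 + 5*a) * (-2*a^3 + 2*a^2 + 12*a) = -2*a^5 - 8*a^4 + 22*a^3 + 60*a^2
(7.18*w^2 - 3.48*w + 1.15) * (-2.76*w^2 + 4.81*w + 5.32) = -19.8168*w^4 + 44.1406*w^3 + 18.2848*w^2 - 12.9821*w + 6.118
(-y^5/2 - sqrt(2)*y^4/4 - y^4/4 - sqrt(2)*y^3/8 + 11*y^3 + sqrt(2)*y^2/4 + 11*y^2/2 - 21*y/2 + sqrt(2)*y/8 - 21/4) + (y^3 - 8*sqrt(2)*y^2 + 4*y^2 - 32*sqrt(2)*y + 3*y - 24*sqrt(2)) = -y^5/2 - sqrt(2)*y^4/4 - y^4/4 - sqrt(2)*y^3/8 + 12*y^3 - 31*sqrt(2)*y^2/4 + 19*y^2/2 - 255*sqrt(2)*y/8 - 15*y/2 - 24*sqrt(2) - 21/4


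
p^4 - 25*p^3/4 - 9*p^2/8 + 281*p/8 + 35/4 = (p - 5)*(p - 7/2)*(p + 1/4)*(p + 2)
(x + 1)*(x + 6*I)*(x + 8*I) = x^3 + x^2 + 14*I*x^2 - 48*x + 14*I*x - 48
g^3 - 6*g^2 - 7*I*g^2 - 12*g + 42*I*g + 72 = (g - 6)*(g - 4*I)*(g - 3*I)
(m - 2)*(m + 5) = m^2 + 3*m - 10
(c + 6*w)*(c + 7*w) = c^2 + 13*c*w + 42*w^2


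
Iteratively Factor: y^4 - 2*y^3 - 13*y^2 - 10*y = (y + 2)*(y^3 - 4*y^2 - 5*y) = (y - 5)*(y + 2)*(y^2 + y) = (y - 5)*(y + 1)*(y + 2)*(y)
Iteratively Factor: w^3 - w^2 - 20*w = (w)*(w^2 - w - 20) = w*(w - 5)*(w + 4)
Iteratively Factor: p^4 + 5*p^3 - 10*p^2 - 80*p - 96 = (p + 3)*(p^3 + 2*p^2 - 16*p - 32) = (p + 3)*(p + 4)*(p^2 - 2*p - 8) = (p - 4)*(p + 3)*(p + 4)*(p + 2)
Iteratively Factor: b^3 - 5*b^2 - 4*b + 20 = (b + 2)*(b^2 - 7*b + 10) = (b - 5)*(b + 2)*(b - 2)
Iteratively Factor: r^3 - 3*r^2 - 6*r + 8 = (r - 1)*(r^2 - 2*r - 8) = (r - 4)*(r - 1)*(r + 2)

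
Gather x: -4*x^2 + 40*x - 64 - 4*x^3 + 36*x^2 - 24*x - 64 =-4*x^3 + 32*x^2 + 16*x - 128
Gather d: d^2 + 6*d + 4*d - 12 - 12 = d^2 + 10*d - 24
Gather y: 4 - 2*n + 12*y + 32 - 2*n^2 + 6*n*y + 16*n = -2*n^2 + 14*n + y*(6*n + 12) + 36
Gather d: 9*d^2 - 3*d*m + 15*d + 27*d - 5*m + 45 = 9*d^2 + d*(42 - 3*m) - 5*m + 45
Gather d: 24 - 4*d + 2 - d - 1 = 25 - 5*d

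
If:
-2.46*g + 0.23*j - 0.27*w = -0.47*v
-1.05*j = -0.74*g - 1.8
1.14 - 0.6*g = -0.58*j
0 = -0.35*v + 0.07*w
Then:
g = 11.16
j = 9.58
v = -28.69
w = -143.47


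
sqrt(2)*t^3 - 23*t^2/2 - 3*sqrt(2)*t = t*(t - 6*sqrt(2))*(sqrt(2)*t + 1/2)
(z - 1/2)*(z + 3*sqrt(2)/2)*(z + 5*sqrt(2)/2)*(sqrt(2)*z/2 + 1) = sqrt(2)*z^4/2 - sqrt(2)*z^3/4 + 5*z^3 - 5*z^2/2 + 31*sqrt(2)*z^2/4 - 31*sqrt(2)*z/8 + 15*z/2 - 15/4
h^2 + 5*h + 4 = (h + 1)*(h + 4)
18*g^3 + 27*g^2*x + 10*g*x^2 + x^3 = (g + x)*(3*g + x)*(6*g + x)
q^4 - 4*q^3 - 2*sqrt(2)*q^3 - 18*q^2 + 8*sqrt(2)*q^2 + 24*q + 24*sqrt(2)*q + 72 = (q - 6)*(q + 2)*(q - 3*sqrt(2))*(q + sqrt(2))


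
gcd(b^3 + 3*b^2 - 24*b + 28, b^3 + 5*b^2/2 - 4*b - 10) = b - 2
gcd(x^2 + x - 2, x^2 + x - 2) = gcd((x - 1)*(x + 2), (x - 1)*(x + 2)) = x^2 + x - 2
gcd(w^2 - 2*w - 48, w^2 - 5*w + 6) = 1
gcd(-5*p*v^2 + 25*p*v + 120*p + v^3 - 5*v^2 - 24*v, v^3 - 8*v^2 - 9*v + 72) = v^2 - 5*v - 24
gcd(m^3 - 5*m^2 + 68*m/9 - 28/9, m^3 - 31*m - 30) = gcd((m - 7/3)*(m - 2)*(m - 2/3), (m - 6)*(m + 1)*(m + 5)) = 1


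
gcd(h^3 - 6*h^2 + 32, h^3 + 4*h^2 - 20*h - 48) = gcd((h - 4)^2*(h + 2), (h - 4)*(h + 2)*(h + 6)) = h^2 - 2*h - 8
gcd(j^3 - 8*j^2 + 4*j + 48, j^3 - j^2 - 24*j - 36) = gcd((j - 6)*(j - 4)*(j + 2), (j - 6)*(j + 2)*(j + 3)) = j^2 - 4*j - 12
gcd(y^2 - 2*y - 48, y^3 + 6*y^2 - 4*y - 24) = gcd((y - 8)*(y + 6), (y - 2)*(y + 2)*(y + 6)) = y + 6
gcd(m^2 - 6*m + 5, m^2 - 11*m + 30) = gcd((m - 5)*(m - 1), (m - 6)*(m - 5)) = m - 5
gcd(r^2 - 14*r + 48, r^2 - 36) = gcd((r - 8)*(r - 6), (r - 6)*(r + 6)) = r - 6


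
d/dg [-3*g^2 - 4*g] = -6*g - 4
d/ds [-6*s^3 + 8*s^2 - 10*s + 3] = -18*s^2 + 16*s - 10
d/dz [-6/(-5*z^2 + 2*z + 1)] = 12*(1 - 5*z)/(-5*z^2 + 2*z + 1)^2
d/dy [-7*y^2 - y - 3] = -14*y - 1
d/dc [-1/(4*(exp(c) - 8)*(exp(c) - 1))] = (2*exp(c) - 9)/(16*(exp(c) - 8)^2*sinh(c/2)^2)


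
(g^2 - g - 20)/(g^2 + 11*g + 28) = (g - 5)/(g + 7)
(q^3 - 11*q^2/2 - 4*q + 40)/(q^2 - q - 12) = (q^2 - 3*q/2 - 10)/(q + 3)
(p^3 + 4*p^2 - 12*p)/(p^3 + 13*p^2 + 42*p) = (p - 2)/(p + 7)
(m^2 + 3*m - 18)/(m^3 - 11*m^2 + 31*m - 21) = (m + 6)/(m^2 - 8*m + 7)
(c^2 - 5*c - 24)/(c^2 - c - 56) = (c + 3)/(c + 7)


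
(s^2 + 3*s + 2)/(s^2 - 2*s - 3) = (s + 2)/(s - 3)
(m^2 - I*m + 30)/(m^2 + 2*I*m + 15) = (m - 6*I)/(m - 3*I)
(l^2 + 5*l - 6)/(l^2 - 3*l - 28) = (-l^2 - 5*l + 6)/(-l^2 + 3*l + 28)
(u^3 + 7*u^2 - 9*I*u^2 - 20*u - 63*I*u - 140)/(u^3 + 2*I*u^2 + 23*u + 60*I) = (u^2 + u*(7 - 4*I) - 28*I)/(u^2 + 7*I*u - 12)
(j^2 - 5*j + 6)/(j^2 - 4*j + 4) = (j - 3)/(j - 2)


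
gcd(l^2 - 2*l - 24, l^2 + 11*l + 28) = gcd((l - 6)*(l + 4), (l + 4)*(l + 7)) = l + 4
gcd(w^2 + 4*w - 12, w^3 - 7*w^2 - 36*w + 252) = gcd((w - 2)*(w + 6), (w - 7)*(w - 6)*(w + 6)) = w + 6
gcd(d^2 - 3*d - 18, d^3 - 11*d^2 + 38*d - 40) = 1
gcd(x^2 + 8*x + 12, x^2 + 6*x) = x + 6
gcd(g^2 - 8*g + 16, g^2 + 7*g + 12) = 1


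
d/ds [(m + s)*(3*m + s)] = 4*m + 2*s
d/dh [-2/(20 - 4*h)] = -1/(2*(h - 5)^2)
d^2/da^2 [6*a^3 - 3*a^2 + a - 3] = 36*a - 6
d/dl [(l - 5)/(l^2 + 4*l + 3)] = (l^2 + 4*l - 2*(l - 5)*(l + 2) + 3)/(l^2 + 4*l + 3)^2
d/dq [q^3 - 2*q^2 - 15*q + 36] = 3*q^2 - 4*q - 15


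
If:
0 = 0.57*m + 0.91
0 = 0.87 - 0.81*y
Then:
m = -1.60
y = 1.07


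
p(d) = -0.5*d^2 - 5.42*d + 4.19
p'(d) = -1.0*d - 5.42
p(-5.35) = 18.88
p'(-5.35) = -0.07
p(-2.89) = 15.68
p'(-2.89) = -2.53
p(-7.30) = 17.11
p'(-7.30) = 1.88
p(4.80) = -33.35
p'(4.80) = -10.22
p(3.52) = -21.08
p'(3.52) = -8.94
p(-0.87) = 8.53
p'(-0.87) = -4.55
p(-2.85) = 15.58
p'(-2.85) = -2.57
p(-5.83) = 18.79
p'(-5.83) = 0.41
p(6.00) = -46.33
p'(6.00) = -11.42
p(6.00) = -46.33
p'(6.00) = -11.42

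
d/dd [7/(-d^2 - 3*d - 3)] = 7*(2*d + 3)/(d^2 + 3*d + 3)^2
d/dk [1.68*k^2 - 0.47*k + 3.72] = 3.36*k - 0.47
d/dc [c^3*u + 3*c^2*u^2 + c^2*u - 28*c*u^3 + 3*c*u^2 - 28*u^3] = u*(3*c^2 + 6*c*u + 2*c - 28*u^2 + 3*u)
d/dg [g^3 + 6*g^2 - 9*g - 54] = 3*g^2 + 12*g - 9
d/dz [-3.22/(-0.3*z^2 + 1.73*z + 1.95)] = (5.5706 - 1.932*z)/(-0.3*z^2 + 1.73*z + 1.95)^2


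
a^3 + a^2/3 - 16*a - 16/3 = (a - 4)*(a + 1/3)*(a + 4)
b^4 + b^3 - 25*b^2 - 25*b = b*(b - 5)*(b + 1)*(b + 5)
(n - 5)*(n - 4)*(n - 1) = n^3 - 10*n^2 + 29*n - 20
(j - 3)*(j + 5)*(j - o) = j^3 - j^2*o + 2*j^2 - 2*j*o - 15*j + 15*o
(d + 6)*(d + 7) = d^2 + 13*d + 42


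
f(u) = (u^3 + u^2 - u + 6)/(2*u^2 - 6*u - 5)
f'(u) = (6 - 4*u)*(u^3 + u^2 - u + 6)/(2*u^2 - 6*u - 5)^2 + (3*u^2 + 2*u - 1)/(2*u^2 - 6*u - 5)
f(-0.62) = -13.24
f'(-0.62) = 221.68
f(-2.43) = -0.00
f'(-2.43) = 0.55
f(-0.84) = 4.79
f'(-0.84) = 30.51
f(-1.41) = 0.89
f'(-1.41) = 1.68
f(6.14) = 8.02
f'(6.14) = -0.73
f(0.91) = -0.76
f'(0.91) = -0.17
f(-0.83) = 5.12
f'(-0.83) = 34.68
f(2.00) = -1.78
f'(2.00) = -2.06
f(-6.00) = -1.63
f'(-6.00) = 0.45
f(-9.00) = -3.00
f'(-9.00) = 0.46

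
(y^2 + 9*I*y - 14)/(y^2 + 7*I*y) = (y + 2*I)/y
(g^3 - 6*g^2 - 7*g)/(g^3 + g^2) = (g - 7)/g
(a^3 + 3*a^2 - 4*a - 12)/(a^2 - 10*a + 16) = (a^2 + 5*a + 6)/(a - 8)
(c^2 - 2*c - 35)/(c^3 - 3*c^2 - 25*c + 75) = (c - 7)/(c^2 - 8*c + 15)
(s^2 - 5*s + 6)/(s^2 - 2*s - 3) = (s - 2)/(s + 1)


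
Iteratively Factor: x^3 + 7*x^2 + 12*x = (x)*(x^2 + 7*x + 12) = x*(x + 4)*(x + 3)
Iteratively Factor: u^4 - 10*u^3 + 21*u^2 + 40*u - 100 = (u - 5)*(u^3 - 5*u^2 - 4*u + 20) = (u - 5)*(u - 2)*(u^2 - 3*u - 10) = (u - 5)*(u - 2)*(u + 2)*(u - 5)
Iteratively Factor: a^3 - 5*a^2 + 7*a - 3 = (a - 1)*(a^2 - 4*a + 3) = (a - 3)*(a - 1)*(a - 1)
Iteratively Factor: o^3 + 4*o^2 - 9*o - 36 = (o + 4)*(o^2 - 9) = (o - 3)*(o + 4)*(o + 3)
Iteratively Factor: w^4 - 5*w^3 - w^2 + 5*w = (w + 1)*(w^3 - 6*w^2 + 5*w) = (w - 5)*(w + 1)*(w^2 - w) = (w - 5)*(w - 1)*(w + 1)*(w)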